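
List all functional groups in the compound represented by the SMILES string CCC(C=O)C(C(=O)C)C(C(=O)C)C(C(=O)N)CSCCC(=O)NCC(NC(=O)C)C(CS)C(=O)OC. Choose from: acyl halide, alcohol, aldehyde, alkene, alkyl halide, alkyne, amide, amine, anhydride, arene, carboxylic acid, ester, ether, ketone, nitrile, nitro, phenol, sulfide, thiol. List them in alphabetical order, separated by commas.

aldehyde, amide, ester, ketone, sulfide, thiol

pendant –CHO: carbonyl C bonded to C and H → aldehyde.
pendant –COCH3: carbonyl C bonded to two carbons → ketone.
pendant –COCH3: carbonyl C bonded to two carbons → ketone.
pendant –CONH2: carbonyl C bonded to C and N → amide.
C–S–C linkage → sulfide (thioether).
–C(=O)–N– linkage → amide (the N is not an amine).
pendant –NHC(=O)CH3: N bonded to a carbonyl → amide (not amine).
pendant –CH2SH → thiol.
–C(=O)OCH3: carbonyl C bonded to C and to –OCH3 → ester (not ketone + ether).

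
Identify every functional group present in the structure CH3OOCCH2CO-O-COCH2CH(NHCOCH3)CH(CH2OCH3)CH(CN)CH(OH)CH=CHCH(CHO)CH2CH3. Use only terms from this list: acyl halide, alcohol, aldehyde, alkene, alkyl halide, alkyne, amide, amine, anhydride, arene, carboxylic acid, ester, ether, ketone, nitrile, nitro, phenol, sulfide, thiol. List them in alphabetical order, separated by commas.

Reading the structure from left to right:
  CH3OOC: CH3O–C(=O)–: carbonyl C bonded to C and to –OCH3 → ester (not ketone + ether).
  CH2CO-O-COCH2: two acyl groups sharing one oxygen, –C(=O)–O–C(=O)– → anhydride.
  CH(NHCOCH3): pendant –NHC(=O)CH3: N bonded to a carbonyl → amide (not amine).
  CH(CH2OCH3): pendant –CH2OCH3: C–O–C linkage → ether.
  CH(CN): pendant –C≡N: nitrile.
  CH(OH): –OH on an sp³ carbon → alcohol (secondary).
  CH=CH: C=C double bond → alkene.
  CH(CHO): pendant –CHO: carbonyl C bonded to C and H → aldehyde.

alcohol, aldehyde, alkene, amide, anhydride, ester, ether, nitrile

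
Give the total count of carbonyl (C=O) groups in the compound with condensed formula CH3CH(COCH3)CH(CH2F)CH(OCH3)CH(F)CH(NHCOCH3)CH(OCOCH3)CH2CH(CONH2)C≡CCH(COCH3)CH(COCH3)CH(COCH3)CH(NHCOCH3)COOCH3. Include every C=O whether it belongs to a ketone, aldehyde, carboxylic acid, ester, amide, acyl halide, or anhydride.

CH(COCH3): ketone, 1 C=O (running total 1).
CH(NHCOCH3): amide, 1 C=O (running total 2).
CH(OCOCH3): ester, 1 C=O (running total 3).
CH(CONH2): amide, 1 C=O (running total 4).
CH(COCH3): ketone, 1 C=O (running total 5).
CH(COCH3): ketone, 1 C=O (running total 6).
CH(COCH3): ketone, 1 C=O (running total 7).
CH(NHCOCH3): amide, 1 C=O (running total 8).
COOCH3: ester, 1 C=O (running total 9).

9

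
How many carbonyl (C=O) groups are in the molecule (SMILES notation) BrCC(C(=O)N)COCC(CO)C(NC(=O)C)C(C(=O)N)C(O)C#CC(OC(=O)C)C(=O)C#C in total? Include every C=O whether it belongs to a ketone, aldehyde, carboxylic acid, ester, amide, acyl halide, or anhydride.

5

CH(CONH2): amide, 1 C=O (running total 1).
CH(NHCOCH3): amide, 1 C=O (running total 2).
CH(CONH2): amide, 1 C=O (running total 3).
CH(OCOCH3): ester, 1 C=O (running total 4).
CO: ketone, 1 C=O (running total 5).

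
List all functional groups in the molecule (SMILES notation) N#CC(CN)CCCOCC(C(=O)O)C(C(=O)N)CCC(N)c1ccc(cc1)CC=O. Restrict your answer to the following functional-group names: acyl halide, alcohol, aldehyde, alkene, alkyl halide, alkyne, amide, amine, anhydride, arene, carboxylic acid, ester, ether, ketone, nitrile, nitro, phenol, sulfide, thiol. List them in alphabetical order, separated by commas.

aldehyde, amide, amine, arene, carboxylic acid, ether, nitrile

Working along the chain:
  N≡C: N≡C–: carbon triple-bonded to nitrogen → nitrile.
  CH(CH2NH2): pendant –CH2NH2: N on sp³ C, no adjacent C=O → amine.
  CH2OCH2: C–O–C with sp³ carbons on both sides and no adjacent C=O → ether.
  CH(COOH): pendant –COOH: carbonyl C bonded to C and –OH → carboxylic acid.
  CH(CONH2): pendant –CONH2: carbonyl C bonded to C and N → amide.
  CH(NH2): –NH2 on an sp³ carbon with no adjacent C=O → amine.
  C6H4: para-disubstituted benzene ring → arene.
  CHO: terminal –CHO: carbonyl C bonded to H and C → aldehyde.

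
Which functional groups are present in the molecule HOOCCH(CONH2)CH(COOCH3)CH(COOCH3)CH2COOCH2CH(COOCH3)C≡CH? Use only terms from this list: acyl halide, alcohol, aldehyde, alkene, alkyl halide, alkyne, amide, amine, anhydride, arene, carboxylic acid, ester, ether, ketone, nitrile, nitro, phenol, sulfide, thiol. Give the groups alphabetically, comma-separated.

alkyne, amide, carboxylic acid, ester

–COOH: carbonyl C bonded to –OH and C → carboxylic acid (the –OH is not a separate alcohol).
pendant –CONH2: carbonyl C bonded to C and N → amide.
pendant –COOCH3: carbonyl C bonded to C and –OCH3 → ester.
pendant –COOCH3: carbonyl C bonded to C and –OCH3 → ester.
–C(=O)–O–C with C on the carbonyl side → ester.
pendant –COOCH3: carbonyl C bonded to C and –OCH3 → ester.
C≡C triple bond → alkyne.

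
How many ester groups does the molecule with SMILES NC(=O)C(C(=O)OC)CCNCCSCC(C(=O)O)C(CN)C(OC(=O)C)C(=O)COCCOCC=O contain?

–C(=O)NH2: carbonyl C bonded to C and to N → amide (the N is not a separate amine).
pendant –COOCH3: carbonyl C bonded to C and –OCH3 → ester.
C–N–C with sp³ carbons and no adjacent C=O → amine (secondary).
C–S–C linkage → sulfide (thioether).
pendant –COOH: carbonyl C bonded to C and –OH → carboxylic acid.
pendant –CH2NH2: N on sp³ C, no adjacent C=O → amine.
pendant –OC(=O)CH3: an acyloxy group → ester.
–C(=O)– with carbon on both sides → ketone.
C–O–C with sp³ carbons on both sides and no adjacent C=O → ether.
C–O–C with sp³ carbons on both sides and no adjacent C=O → ether.
terminal –CHO: carbonyl C bonded to H and C → aldehyde.
Ester appears at: CH(COOCH3), CH(OCOCH3) → 2.

2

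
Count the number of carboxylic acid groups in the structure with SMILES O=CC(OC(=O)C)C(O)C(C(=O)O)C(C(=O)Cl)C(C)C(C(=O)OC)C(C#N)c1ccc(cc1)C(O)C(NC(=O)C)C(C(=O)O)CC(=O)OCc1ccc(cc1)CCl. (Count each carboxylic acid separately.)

2

Working along the chain:
  OHC: terminal –CHO: carbonyl C bonded to H and C → aldehyde.
  CH(OCOCH3): pendant –OC(=O)CH3: an acyloxy group → ester.
  CH(OH): –OH on an sp³ carbon → alcohol (secondary).
  CH(COOH): pendant –COOH: carbonyl C bonded to C and –OH → carboxylic acid.
  CH(COCl): pendant –C(=O)X: carbonyl C bonded to C and halogen → acyl halide.
  CH(COOCH3): pendant –COOCH3: carbonyl C bonded to C and –OCH3 → ester.
  CH(CN): pendant –C≡N: nitrile.
  C6H4: para-disubstituted benzene ring → arene.
  CH(OH): –OH on an sp³ carbon → alcohol (secondary).
  CH(NHCOCH3): pendant –NHC(=O)CH3: N bonded to a carbonyl → amide (not amine).
  CH(COOH): pendant –COOH: carbonyl C bonded to C and –OH → carboxylic acid.
  CH2COOCH2: –C(=O)–O–C with C on the carbonyl side → ester.
  C6H4: para-disubstituted benzene ring → arene.
  CH2Cl: halogen on an sp³ carbon → alkyl halide.
Carboxylic acid appears at: CH(COOH), CH(COOH) → 2.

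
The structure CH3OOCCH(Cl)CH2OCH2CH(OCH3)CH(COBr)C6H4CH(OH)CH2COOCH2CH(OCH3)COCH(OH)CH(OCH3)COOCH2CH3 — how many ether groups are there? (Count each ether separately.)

4

Working along the chain:
  CH3OOC: CH3O–C(=O)–: carbonyl C bonded to C and to –OCH3 → ester (not ketone + ether).
  CH(Cl): halogen on an sp³ carbon → alkyl halide.
  CH2OCH2: C–O–C with sp³ carbons on both sides and no adjacent C=O → ether.
  CH(OCH3): pendant –OCH3: C–O–C with sp³ C, no adjacent C=O → ether.
  CH(COBr): pendant –C(=O)X: carbonyl C bonded to C and halogen → acyl halide.
  C6H4: para-disubstituted benzene ring → arene.
  CH(OH): –OH on an sp³ carbon → alcohol (secondary).
  CH2COOCH2: –C(=O)–O–C with C on the carbonyl side → ester.
  CH(OCH3): pendant –OCH3: C–O–C with sp³ C, no adjacent C=O → ether.
  CO: –C(=O)– with carbon on both sides → ketone.
  CH(OH): –OH on an sp³ carbon → alcohol (secondary).
  CH(OCH3): pendant –OCH3: C–O–C with sp³ C, no adjacent C=O → ether.
  COOCH2CH3: –C(=O)OCH2CH3: carbonyl C bonded to C and to –OEt → ester.
Ether appears at: CH2OCH2, CH(OCH3), CH(OCH3), CH(OCH3) → 4.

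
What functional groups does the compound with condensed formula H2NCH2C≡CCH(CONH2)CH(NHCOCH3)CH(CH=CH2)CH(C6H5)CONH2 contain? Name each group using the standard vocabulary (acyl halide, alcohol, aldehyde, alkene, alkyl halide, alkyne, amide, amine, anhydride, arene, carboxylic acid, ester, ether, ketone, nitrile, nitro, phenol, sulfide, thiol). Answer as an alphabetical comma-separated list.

–NH2 on an sp³ carbon with no adjacent C=O → amine.
C≡C triple bond → alkyne.
pendant –CONH2: carbonyl C bonded to C and N → amide.
pendant –NHC(=O)CH3: N bonded to a carbonyl → amide (not amine).
pendant –CH=CH2: C=C double bond → alkene.
pendant –C6H5: benzene ring → arene.
–C(=O)NH2: carbonyl C bonded to C and to N → amide (the N is not a separate amine).

alkene, alkyne, amide, amine, arene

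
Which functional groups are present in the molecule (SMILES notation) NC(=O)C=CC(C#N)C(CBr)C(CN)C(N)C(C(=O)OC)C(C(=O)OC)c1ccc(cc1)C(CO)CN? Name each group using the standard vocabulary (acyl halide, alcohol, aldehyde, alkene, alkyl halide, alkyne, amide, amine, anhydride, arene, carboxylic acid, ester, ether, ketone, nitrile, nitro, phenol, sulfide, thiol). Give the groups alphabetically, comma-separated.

alcohol, alkene, alkyl halide, amide, amine, arene, ester, nitrile

–C(=O)NH2: carbonyl C bonded to C and to N → amide (the N is not a separate amine).
C=C double bond → alkene.
pendant –C≡N: nitrile.
pendant –CH2X: halogen on sp³ carbon → alkyl halide.
pendant –CH2NH2: N on sp³ C, no adjacent C=O → amine.
–NH2 on an sp³ carbon with no adjacent C=O → amine.
pendant –COOCH3: carbonyl C bonded to C and –OCH3 → ester.
pendant –COOCH3: carbonyl C bonded to C and –OCH3 → ester.
para-disubstituted benzene ring → arene.
pendant –CH2OH on an sp³ backbone C → alcohol.
–NH2 on an sp³ carbon with no adjacent C=O → amine.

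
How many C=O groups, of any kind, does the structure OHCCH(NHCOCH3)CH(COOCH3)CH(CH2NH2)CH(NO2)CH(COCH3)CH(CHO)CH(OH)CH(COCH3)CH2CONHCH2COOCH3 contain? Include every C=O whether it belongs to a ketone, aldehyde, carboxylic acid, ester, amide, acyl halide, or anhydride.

8

OHC: aldehyde, 1 C=O (running total 1).
CH(NHCOCH3): amide, 1 C=O (running total 2).
CH(COOCH3): ester, 1 C=O (running total 3).
CH(COCH3): ketone, 1 C=O (running total 4).
CH(CHO): aldehyde, 1 C=O (running total 5).
CH(COCH3): ketone, 1 C=O (running total 6).
CH2CONHCH2: amide, 1 C=O (running total 7).
COOCH3: ester, 1 C=O (running total 8).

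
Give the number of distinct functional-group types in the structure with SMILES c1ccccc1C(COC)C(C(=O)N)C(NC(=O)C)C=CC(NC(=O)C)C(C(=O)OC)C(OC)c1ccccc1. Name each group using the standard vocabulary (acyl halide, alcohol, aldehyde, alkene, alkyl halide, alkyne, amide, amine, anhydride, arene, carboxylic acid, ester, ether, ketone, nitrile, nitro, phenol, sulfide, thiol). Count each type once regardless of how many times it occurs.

5

Working along the chain:
  C6H5: C6H5– phenyl ring → arene.
  CH(CH2OCH3): pendant –CH2OCH3: C–O–C linkage → ether.
  CH(CONH2): pendant –CONH2: carbonyl C bonded to C and N → amide.
  CH(NHCOCH3): pendant –NHC(=O)CH3: N bonded to a carbonyl → amide (not amine).
  CH=CH: C=C double bond → alkene.
  CH(NHCOCH3): pendant –NHC(=O)CH3: N bonded to a carbonyl → amide (not amine).
  CH(COOCH3): pendant –COOCH3: carbonyl C bonded to C and –OCH3 → ester.
  CH(OCH3): pendant –OCH3: C–O–C with sp³ C, no adjacent C=O → ether.
  C6H5: –C6H5 phenyl ring → arene.
Distinct types present: alkene, amide, arene, ester, ether.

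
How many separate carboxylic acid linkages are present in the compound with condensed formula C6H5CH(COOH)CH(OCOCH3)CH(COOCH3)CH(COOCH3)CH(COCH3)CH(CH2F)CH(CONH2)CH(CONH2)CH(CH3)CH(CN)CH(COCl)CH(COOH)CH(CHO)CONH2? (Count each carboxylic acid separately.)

2

Taking each segment in turn:
  C6H5: C6H5– phenyl ring → arene.
  CH(COOH): pendant –COOH: carbonyl C bonded to C and –OH → carboxylic acid.
  CH(OCOCH3): pendant –OC(=O)CH3: an acyloxy group → ester.
  CH(COOCH3): pendant –COOCH3: carbonyl C bonded to C and –OCH3 → ester.
  CH(COOCH3): pendant –COOCH3: carbonyl C bonded to C and –OCH3 → ester.
  CH(COCH3): pendant –COCH3: carbonyl C bonded to two carbons → ketone.
  CH(CH2F): pendant –CH2X: halogen on sp³ carbon → alkyl halide.
  CH(CONH2): pendant –CONH2: carbonyl C bonded to C and N → amide.
  CH(CONH2): pendant –CONH2: carbonyl C bonded to C and N → amide.
  CH(CN): pendant –C≡N: nitrile.
  CH(COCl): pendant –C(=O)X: carbonyl C bonded to C and halogen → acyl halide.
  CH(COOH): pendant –COOH: carbonyl C bonded to C and –OH → carboxylic acid.
  CH(CHO): pendant –CHO: carbonyl C bonded to C and H → aldehyde.
  CONH2: –C(=O)NH2: carbonyl C bonded to C and to N → amide (the N is not a separate amine).
Carboxylic acid appears at: CH(COOH), CH(COOH) → 2.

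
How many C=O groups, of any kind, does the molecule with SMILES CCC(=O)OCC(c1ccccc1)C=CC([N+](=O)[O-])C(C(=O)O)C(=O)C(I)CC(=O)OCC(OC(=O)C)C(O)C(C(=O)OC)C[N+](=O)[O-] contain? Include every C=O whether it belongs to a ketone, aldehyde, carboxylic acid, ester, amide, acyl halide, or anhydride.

CH2COOCH2: ester, 1 C=O (running total 1).
CH(COOH): carboxylic acid, 1 C=O (running total 2).
CO: ketone, 1 C=O (running total 3).
CH2COOCH2: ester, 1 C=O (running total 4).
CH(OCOCH3): ester, 1 C=O (running total 5).
CH(COOCH3): ester, 1 C=O (running total 6).

6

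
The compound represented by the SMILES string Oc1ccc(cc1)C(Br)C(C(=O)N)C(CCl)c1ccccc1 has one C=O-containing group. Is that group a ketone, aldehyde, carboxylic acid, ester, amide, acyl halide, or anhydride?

amide

The carbonyl is in the CH(CONH2) segment: pendant –CONH2: carbonyl C bonded to C and N → amide.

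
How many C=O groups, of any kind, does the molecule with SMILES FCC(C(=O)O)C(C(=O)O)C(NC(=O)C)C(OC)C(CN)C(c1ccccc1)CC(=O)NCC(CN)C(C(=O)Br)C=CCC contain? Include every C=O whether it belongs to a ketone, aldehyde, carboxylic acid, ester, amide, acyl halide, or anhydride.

5

CH(COOH): carboxylic acid, 1 C=O (running total 1).
CH(COOH): carboxylic acid, 1 C=O (running total 2).
CH(NHCOCH3): amide, 1 C=O (running total 3).
CH2CONHCH2: amide, 1 C=O (running total 4).
CH(COBr): acyl halide, 1 C=O (running total 5).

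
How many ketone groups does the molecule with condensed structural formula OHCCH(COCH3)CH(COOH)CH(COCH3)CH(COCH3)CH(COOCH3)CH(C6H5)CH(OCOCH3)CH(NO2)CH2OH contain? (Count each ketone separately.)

3

terminal –CHO: carbonyl C bonded to H and C → aldehyde.
pendant –COCH3: carbonyl C bonded to two carbons → ketone.
pendant –COOH: carbonyl C bonded to C and –OH → carboxylic acid.
pendant –COCH3: carbonyl C bonded to two carbons → ketone.
pendant –COCH3: carbonyl C bonded to two carbons → ketone.
pendant –COOCH3: carbonyl C bonded to C and –OCH3 → ester.
pendant –C6H5: benzene ring → arene.
pendant –OC(=O)CH3: an acyloxy group → ester.
–NO2 on an sp³ carbon → nitro (the N=O is not a carbonyl).
–OH on an sp³ carbon → alcohol.
Ketone appears at: CH(COCH3), CH(COCH3), CH(COCH3) → 3.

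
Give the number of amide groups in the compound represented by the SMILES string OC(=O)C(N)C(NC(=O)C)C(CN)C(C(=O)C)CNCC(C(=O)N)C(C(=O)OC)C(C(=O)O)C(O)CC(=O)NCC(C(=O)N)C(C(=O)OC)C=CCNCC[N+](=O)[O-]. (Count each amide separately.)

4

–COOH: carbonyl C bonded to –OH and C → carboxylic acid (the –OH is not a separate alcohol).
–NH2 on an sp³ carbon with no adjacent C=O → amine.
pendant –NHC(=O)CH3: N bonded to a carbonyl → amide (not amine).
pendant –CH2NH2: N on sp³ C, no adjacent C=O → amine.
pendant –COCH3: carbonyl C bonded to two carbons → ketone.
C–N–C with sp³ carbons and no adjacent C=O → amine (secondary).
pendant –CONH2: carbonyl C bonded to C and N → amide.
pendant –COOCH3: carbonyl C bonded to C and –OCH3 → ester.
pendant –COOH: carbonyl C bonded to C and –OH → carboxylic acid.
–OH on an sp³ carbon → alcohol (secondary).
–C(=O)–N– linkage → amide (the N is not an amine).
pendant –CONH2: carbonyl C bonded to C and N → amide.
pendant –COOCH3: carbonyl C bonded to C and –OCH3 → ester.
C=C double bond → alkene.
C–N–C with sp³ carbons and no adjacent C=O → amine (secondary).
–NO2 on carbon → nitro group.
Amide appears at: CH(NHCOCH3), CH(CONH2), CH2CONHCH2, CH(CONH2) → 4.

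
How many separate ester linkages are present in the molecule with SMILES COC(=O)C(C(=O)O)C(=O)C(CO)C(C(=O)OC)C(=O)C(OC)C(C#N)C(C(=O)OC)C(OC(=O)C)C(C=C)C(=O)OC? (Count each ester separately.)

Reading the structure from left to right:
  CH3OOC: CH3O–C(=O)–: carbonyl C bonded to C and to –OCH3 → ester (not ketone + ether).
  CH(COOH): pendant –COOH: carbonyl C bonded to C and –OH → carboxylic acid.
  CO: –C(=O)– with carbon on both sides → ketone.
  CH(CH2OH): pendant –CH2OH on an sp³ backbone C → alcohol.
  CH(COOCH3): pendant –COOCH3: carbonyl C bonded to C and –OCH3 → ester.
  CO: –C(=O)– with carbon on both sides → ketone.
  CH(OCH3): pendant –OCH3: C–O–C with sp³ C, no adjacent C=O → ether.
  CH(CN): pendant –C≡N: nitrile.
  CH(COOCH3): pendant –COOCH3: carbonyl C bonded to C and –OCH3 → ester.
  CH(OCOCH3): pendant –OC(=O)CH3: an acyloxy group → ester.
  CH(CH=CH2): pendant –CH=CH2: C=C double bond → alkene.
  COOCH3: –C(=O)OCH3: carbonyl C bonded to C and to –OCH3 → ester (not ketone + ether).
Ester appears at: CH3OOC, CH(COOCH3), CH(COOCH3), CH(OCOCH3), COOCH3 → 5.

5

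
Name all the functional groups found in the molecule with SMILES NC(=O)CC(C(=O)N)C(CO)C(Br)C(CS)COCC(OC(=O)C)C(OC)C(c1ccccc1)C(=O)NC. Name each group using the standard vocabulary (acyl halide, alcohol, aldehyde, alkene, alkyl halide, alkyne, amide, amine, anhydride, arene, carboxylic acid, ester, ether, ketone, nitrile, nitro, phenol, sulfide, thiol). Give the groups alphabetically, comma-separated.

alcohol, alkyl halide, amide, arene, ester, ether, thiol

Taking each segment in turn:
  H2NCO: –C(=O)NH2: carbonyl C bonded to C and to N → amide (the N is not a separate amine).
  CH(CONH2): pendant –CONH2: carbonyl C bonded to C and N → amide.
  CH(CH2OH): pendant –CH2OH on an sp³ backbone C → alcohol.
  CH(Br): halogen on an sp³ carbon → alkyl halide.
  CH(CH2SH): pendant –CH2SH → thiol.
  CH2OCH2: C–O–C with sp³ carbons on both sides and no adjacent C=O → ether.
  CH(OCOCH3): pendant –OC(=O)CH3: an acyloxy group → ester.
  CH(OCH3): pendant –OCH3: C–O–C with sp³ C, no adjacent C=O → ether.
  CH(C6H5): pendant –C6H5: benzene ring → arene.
  CONHCH3: –C(=O)NHCH3: carbonyl C bonded to C and to N → amide (the N is not an amine).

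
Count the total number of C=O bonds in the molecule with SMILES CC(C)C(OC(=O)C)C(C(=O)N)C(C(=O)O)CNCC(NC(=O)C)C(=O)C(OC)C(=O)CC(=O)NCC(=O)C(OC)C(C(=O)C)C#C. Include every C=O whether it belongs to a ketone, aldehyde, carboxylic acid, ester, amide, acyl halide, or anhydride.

9

CH(OCOCH3): ester, 1 C=O (running total 1).
CH(CONH2): amide, 1 C=O (running total 2).
CH(COOH): carboxylic acid, 1 C=O (running total 3).
CH(NHCOCH3): amide, 1 C=O (running total 4).
CO: ketone, 1 C=O (running total 5).
CO: ketone, 1 C=O (running total 6).
CH2CONHCH2: amide, 1 C=O (running total 7).
CO: ketone, 1 C=O (running total 8).
CH(COCH3): ketone, 1 C=O (running total 9).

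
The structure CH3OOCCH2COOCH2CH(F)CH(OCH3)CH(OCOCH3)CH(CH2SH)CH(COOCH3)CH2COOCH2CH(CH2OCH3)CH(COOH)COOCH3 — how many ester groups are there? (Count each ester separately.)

6

Taking each segment in turn:
  CH3OOC: CH3O–C(=O)–: carbonyl C bonded to C and to –OCH3 → ester (not ketone + ether).
  CH2COOCH2: –C(=O)–O–C with C on the carbonyl side → ester.
  CH(F): halogen on an sp³ carbon → alkyl halide.
  CH(OCH3): pendant –OCH3: C–O–C with sp³ C, no adjacent C=O → ether.
  CH(OCOCH3): pendant –OC(=O)CH3: an acyloxy group → ester.
  CH(CH2SH): pendant –CH2SH → thiol.
  CH(COOCH3): pendant –COOCH3: carbonyl C bonded to C and –OCH3 → ester.
  CH2COOCH2: –C(=O)–O–C with C on the carbonyl side → ester.
  CH(CH2OCH3): pendant –CH2OCH3: C–O–C linkage → ether.
  CH(COOH): pendant –COOH: carbonyl C bonded to C and –OH → carboxylic acid.
  COOCH3: –C(=O)OCH3: carbonyl C bonded to C and to –OCH3 → ester (not ketone + ether).
Ester appears at: CH3OOC, CH2COOCH2, CH(OCOCH3), CH(COOCH3), CH2COOCH2, COOCH3 → 6.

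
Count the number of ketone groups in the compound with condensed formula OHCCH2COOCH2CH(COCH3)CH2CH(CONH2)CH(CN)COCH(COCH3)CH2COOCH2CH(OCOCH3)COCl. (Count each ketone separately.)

Reading the structure from left to right:
  OHC: terminal –CHO: carbonyl C bonded to H and C → aldehyde.
  CH2COOCH2: –C(=O)–O–C with C on the carbonyl side → ester.
  CH(COCH3): pendant –COCH3: carbonyl C bonded to two carbons → ketone.
  CH(CONH2): pendant –CONH2: carbonyl C bonded to C and N → amide.
  CH(CN): pendant –C≡N: nitrile.
  CO: –C(=O)– with carbon on both sides → ketone.
  CH(COCH3): pendant –COCH3: carbonyl C bonded to two carbons → ketone.
  CH2COOCH2: –C(=O)–O–C with C on the carbonyl side → ester.
  CH(OCOCH3): pendant –OC(=O)CH3: an acyloxy group → ester.
  COCl: –C(=O)Cl: carbonyl C bonded to C and to a halogen → acyl halide (not alkyl halide).
Ketone appears at: CH(COCH3), CO, CH(COCH3) → 3.

3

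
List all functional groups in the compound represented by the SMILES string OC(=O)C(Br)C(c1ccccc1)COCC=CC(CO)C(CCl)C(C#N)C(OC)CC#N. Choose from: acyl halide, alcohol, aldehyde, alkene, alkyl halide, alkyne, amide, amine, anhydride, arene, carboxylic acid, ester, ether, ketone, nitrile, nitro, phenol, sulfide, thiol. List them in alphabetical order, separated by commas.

–COOH: carbonyl C bonded to –OH and C → carboxylic acid (the –OH is not a separate alcohol).
halogen on an sp³ carbon → alkyl halide.
pendant –C6H5: benzene ring → arene.
C–O–C with sp³ carbons on both sides and no adjacent C=O → ether.
C=C double bond → alkene.
pendant –CH2OH on an sp³ backbone C → alcohol.
pendant –CH2X: halogen on sp³ carbon → alkyl halide.
pendant –C≡N: nitrile.
pendant –OCH3: C–O–C with sp³ C, no adjacent C=O → ether.
–C≡N: carbon triple-bonded to nitrogen → nitrile.

alcohol, alkene, alkyl halide, arene, carboxylic acid, ether, nitrile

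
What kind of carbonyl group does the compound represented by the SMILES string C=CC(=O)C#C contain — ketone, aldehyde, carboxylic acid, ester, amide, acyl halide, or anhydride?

The carbonyl is in the CO segment: –C(=O)– with carbon on both sides → ketone.

ketone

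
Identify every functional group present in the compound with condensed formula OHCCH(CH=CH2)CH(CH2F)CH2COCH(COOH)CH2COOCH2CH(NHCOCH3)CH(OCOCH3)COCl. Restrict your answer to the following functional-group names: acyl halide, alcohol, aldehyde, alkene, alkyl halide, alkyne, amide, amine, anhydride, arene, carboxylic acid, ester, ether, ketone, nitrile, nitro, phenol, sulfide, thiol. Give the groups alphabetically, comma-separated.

Taking each segment in turn:
  OHC: terminal –CHO: carbonyl C bonded to H and C → aldehyde.
  CH(CH=CH2): pendant –CH=CH2: C=C double bond → alkene.
  CH(CH2F): pendant –CH2X: halogen on sp³ carbon → alkyl halide.
  CO: –C(=O)– with carbon on both sides → ketone.
  CH(COOH): pendant –COOH: carbonyl C bonded to C and –OH → carboxylic acid.
  CH2COOCH2: –C(=O)–O–C with C on the carbonyl side → ester.
  CH(NHCOCH3): pendant –NHC(=O)CH3: N bonded to a carbonyl → amide (not amine).
  CH(OCOCH3): pendant –OC(=O)CH3: an acyloxy group → ester.
  COCl: –C(=O)Cl: carbonyl C bonded to C and to a halogen → acyl halide (not alkyl halide).

acyl halide, aldehyde, alkene, alkyl halide, amide, carboxylic acid, ester, ketone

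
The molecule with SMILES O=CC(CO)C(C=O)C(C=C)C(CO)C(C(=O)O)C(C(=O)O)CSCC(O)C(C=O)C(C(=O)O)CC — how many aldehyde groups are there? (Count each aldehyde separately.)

3

Taking each segment in turn:
  OHC: terminal –CHO: carbonyl C bonded to H and C → aldehyde.
  CH(CH2OH): pendant –CH2OH on an sp³ backbone C → alcohol.
  CH(CHO): pendant –CHO: carbonyl C bonded to C and H → aldehyde.
  CH(CH=CH2): pendant –CH=CH2: C=C double bond → alkene.
  CH(CH2OH): pendant –CH2OH on an sp³ backbone C → alcohol.
  CH(COOH): pendant –COOH: carbonyl C bonded to C and –OH → carboxylic acid.
  CH(COOH): pendant –COOH: carbonyl C bonded to C and –OH → carboxylic acid.
  CH2SCH2: C–S–C linkage → sulfide (thioether).
  CH(OH): –OH on an sp³ carbon → alcohol (secondary).
  CH(CHO): pendant –CHO: carbonyl C bonded to C and H → aldehyde.
  CH(COOH): pendant –COOH: carbonyl C bonded to C and –OH → carboxylic acid.
Aldehyde appears at: OHC, CH(CHO), CH(CHO) → 3.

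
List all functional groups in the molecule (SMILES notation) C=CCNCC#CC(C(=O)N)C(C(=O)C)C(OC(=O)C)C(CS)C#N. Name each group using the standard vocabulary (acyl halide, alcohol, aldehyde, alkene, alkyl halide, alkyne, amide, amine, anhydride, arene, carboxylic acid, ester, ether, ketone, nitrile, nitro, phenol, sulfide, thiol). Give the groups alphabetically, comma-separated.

alkene, alkyne, amide, amine, ester, ketone, nitrile, thiol

C=C double bond → alkene.
C–N–C with sp³ carbons and no adjacent C=O → amine (secondary).
C≡C triple bond → alkyne.
pendant –CONH2: carbonyl C bonded to C and N → amide.
pendant –COCH3: carbonyl C bonded to two carbons → ketone.
pendant –OC(=O)CH3: an acyloxy group → ester.
pendant –CH2SH → thiol.
–C≡N: carbon triple-bonded to nitrogen → nitrile.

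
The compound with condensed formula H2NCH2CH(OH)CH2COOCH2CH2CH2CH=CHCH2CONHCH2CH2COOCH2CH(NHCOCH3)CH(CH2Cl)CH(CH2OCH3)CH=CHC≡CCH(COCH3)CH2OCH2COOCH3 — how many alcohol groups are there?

Working along the chain:
  H2NCH2: –NH2 on an sp³ carbon with no adjacent C=O → amine.
  CH(OH): –OH on an sp³ carbon → alcohol (secondary).
  CH2COOCH2: –C(=O)–O–C with C on the carbonyl side → ester.
  CH=CH: C=C double bond → alkene.
  CH2CONHCH2: –C(=O)–N– linkage → amide (the N is not an amine).
  CH2COOCH2: –C(=O)–O–C with C on the carbonyl side → ester.
  CH(NHCOCH3): pendant –NHC(=O)CH3: N bonded to a carbonyl → amide (not amine).
  CH(CH2Cl): pendant –CH2X: halogen on sp³ carbon → alkyl halide.
  CH(CH2OCH3): pendant –CH2OCH3: C–O–C linkage → ether.
  CH=CH: C=C double bond → alkene.
  C≡C: C≡C triple bond → alkyne.
  CH(COCH3): pendant –COCH3: carbonyl C bonded to two carbons → ketone.
  CH2OCH2: C–O–C with sp³ carbons on both sides and no adjacent C=O → ether.
  COOCH3: –C(=O)OCH3: carbonyl C bonded to C and to –OCH3 → ester (not ketone + ether).
Alcohol appears at: CH(OH) → 1.

1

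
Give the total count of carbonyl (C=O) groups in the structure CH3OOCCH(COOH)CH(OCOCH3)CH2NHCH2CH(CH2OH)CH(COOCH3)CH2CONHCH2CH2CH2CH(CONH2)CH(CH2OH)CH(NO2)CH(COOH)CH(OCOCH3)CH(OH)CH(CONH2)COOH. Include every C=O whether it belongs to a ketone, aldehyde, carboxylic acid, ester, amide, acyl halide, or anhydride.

10

CH3OOC: ester, 1 C=O (running total 1).
CH(COOH): carboxylic acid, 1 C=O (running total 2).
CH(OCOCH3): ester, 1 C=O (running total 3).
CH(COOCH3): ester, 1 C=O (running total 4).
CH2CONHCH2: amide, 1 C=O (running total 5).
CH(CONH2): amide, 1 C=O (running total 6).
CH(COOH): carboxylic acid, 1 C=O (running total 7).
CH(OCOCH3): ester, 1 C=O (running total 8).
CH(CONH2): amide, 1 C=O (running total 9).
COOH: carboxylic acid, 1 C=O (running total 10).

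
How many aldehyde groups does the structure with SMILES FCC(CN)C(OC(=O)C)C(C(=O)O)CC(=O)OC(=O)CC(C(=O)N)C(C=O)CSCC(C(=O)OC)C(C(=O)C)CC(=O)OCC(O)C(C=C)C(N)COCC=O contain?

Reading the structure from left to right:
  FCH2: halogen on an sp³ carbon → alkyl halide.
  CH(CH2NH2): pendant –CH2NH2: N on sp³ C, no adjacent C=O → amine.
  CH(OCOCH3): pendant –OC(=O)CH3: an acyloxy group → ester.
  CH(COOH): pendant –COOH: carbonyl C bonded to C and –OH → carboxylic acid.
  CH2CO-O-COCH2: two acyl groups sharing one oxygen, –C(=O)–O–C(=O)– → anhydride.
  CH(CONH2): pendant –CONH2: carbonyl C bonded to C and N → amide.
  CH(CHO): pendant –CHO: carbonyl C bonded to C and H → aldehyde.
  CH2SCH2: C–S–C linkage → sulfide (thioether).
  CH(COOCH3): pendant –COOCH3: carbonyl C bonded to C and –OCH3 → ester.
  CH(COCH3): pendant –COCH3: carbonyl C bonded to two carbons → ketone.
  CH2COOCH2: –C(=O)–O–C with C on the carbonyl side → ester.
  CH(OH): –OH on an sp³ carbon → alcohol (secondary).
  CH(CH=CH2): pendant –CH=CH2: C=C double bond → alkene.
  CH(NH2): –NH2 on an sp³ carbon with no adjacent C=O → amine.
  CH2OCH2: C–O–C with sp³ carbons on both sides and no adjacent C=O → ether.
  CHO: terminal –CHO: carbonyl C bonded to H and C → aldehyde.
Aldehyde appears at: CH(CHO), CHO → 2.

2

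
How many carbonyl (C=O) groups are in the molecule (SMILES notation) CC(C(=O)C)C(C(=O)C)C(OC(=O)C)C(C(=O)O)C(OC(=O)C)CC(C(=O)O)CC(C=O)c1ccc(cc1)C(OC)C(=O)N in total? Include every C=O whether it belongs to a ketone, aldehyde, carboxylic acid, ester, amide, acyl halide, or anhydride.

8

CH(COCH3): ketone, 1 C=O (running total 1).
CH(COCH3): ketone, 1 C=O (running total 2).
CH(OCOCH3): ester, 1 C=O (running total 3).
CH(COOH): carboxylic acid, 1 C=O (running total 4).
CH(OCOCH3): ester, 1 C=O (running total 5).
CH(COOH): carboxylic acid, 1 C=O (running total 6).
CH(CHO): aldehyde, 1 C=O (running total 7).
CONH2: amide, 1 C=O (running total 8).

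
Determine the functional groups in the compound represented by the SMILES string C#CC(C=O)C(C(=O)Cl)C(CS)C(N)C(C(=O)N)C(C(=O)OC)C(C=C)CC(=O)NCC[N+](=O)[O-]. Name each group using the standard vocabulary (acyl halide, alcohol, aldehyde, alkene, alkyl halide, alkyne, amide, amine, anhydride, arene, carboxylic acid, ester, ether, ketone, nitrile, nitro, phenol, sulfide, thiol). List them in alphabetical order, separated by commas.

C≡C triple bond → alkyne.
pendant –CHO: carbonyl C bonded to C and H → aldehyde.
pendant –C(=O)X: carbonyl C bonded to C and halogen → acyl halide.
pendant –CH2SH → thiol.
–NH2 on an sp³ carbon with no adjacent C=O → amine.
pendant –CONH2: carbonyl C bonded to C and N → amide.
pendant –COOCH3: carbonyl C bonded to C and –OCH3 → ester.
pendant –CH=CH2: C=C double bond → alkene.
–C(=O)–N– linkage → amide (the N is not an amine).
–NO2 on carbon → nitro group.

acyl halide, aldehyde, alkene, alkyne, amide, amine, ester, nitro, thiol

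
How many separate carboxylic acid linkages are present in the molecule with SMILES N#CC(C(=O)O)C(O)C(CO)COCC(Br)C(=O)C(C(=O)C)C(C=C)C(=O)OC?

Working along the chain:
  N≡C: N≡C–: carbon triple-bonded to nitrogen → nitrile.
  CH(COOH): pendant –COOH: carbonyl C bonded to C and –OH → carboxylic acid.
  CH(OH): –OH on an sp³ carbon → alcohol (secondary).
  CH(CH2OH): pendant –CH2OH on an sp³ backbone C → alcohol.
  CH2OCH2: C–O–C with sp³ carbons on both sides and no adjacent C=O → ether.
  CH(Br): halogen on an sp³ carbon → alkyl halide.
  CO: –C(=O)– with carbon on both sides → ketone.
  CH(COCH3): pendant –COCH3: carbonyl C bonded to two carbons → ketone.
  CH(CH=CH2): pendant –CH=CH2: C=C double bond → alkene.
  COOCH3: –C(=O)OCH3: carbonyl C bonded to C and to –OCH3 → ester (not ketone + ether).
Carboxylic acid appears at: CH(COOH) → 1.

1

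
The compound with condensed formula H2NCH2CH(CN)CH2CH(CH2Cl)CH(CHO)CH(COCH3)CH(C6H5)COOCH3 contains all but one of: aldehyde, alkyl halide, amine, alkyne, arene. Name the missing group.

amine: present (H2NCH2 — –NH2 on an sp³ carbon with no adjacent C=O → amine).
arene: present (CH(C6H5) — pendant –C6H5: benzene ring → arene).
aldehyde: present (CH(CHO) — pendant –CHO: carbonyl C bonded to C and H → aldehyde).
alkyl halide: present (CH(CH2Cl) — pendant –CH2X: halogen on sp³ carbon → alkyl halide).
alkyne: absent. In CH(CN), the triple bond is C≡N, not C≡C, so it is a nitrile.

alkyne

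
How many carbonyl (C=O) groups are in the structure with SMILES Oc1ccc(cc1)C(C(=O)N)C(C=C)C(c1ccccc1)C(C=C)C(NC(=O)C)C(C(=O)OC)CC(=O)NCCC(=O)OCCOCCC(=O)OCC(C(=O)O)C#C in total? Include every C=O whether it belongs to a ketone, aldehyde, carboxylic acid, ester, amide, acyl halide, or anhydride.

CH(CONH2): amide, 1 C=O (running total 1).
CH(NHCOCH3): amide, 1 C=O (running total 2).
CH(COOCH3): ester, 1 C=O (running total 3).
CH2CONHCH2: amide, 1 C=O (running total 4).
CH2COOCH2: ester, 1 C=O (running total 5).
CH2COOCH2: ester, 1 C=O (running total 6).
CH(COOH): carboxylic acid, 1 C=O (running total 7).

7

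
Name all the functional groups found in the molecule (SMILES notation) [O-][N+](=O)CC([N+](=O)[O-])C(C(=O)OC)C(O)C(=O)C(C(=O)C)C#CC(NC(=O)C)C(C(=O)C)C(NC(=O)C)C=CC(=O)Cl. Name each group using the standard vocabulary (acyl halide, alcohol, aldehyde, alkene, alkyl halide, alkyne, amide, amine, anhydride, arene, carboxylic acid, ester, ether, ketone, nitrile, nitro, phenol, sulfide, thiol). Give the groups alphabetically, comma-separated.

acyl halide, alcohol, alkene, alkyne, amide, ester, ketone, nitro

Reading the structure from left to right:
  O2NCH2: –NO2 on carbon → nitro group.
  CH(NO2): –NO2 on an sp³ carbon → nitro (the N=O is not a carbonyl).
  CH(COOCH3): pendant –COOCH3: carbonyl C bonded to C and –OCH3 → ester.
  CH(OH): –OH on an sp³ carbon → alcohol (secondary).
  CO: –C(=O)– with carbon on both sides → ketone.
  CH(COCH3): pendant –COCH3: carbonyl C bonded to two carbons → ketone.
  C≡C: C≡C triple bond → alkyne.
  CH(NHCOCH3): pendant –NHC(=O)CH3: N bonded to a carbonyl → amide (not amine).
  CH(COCH3): pendant –COCH3: carbonyl C bonded to two carbons → ketone.
  CH(NHCOCH3): pendant –NHC(=O)CH3: N bonded to a carbonyl → amide (not amine).
  CH=CH: C=C double bond → alkene.
  COCl: –C(=O)Cl: carbonyl C bonded to C and to a halogen → acyl halide (not alkyl halide).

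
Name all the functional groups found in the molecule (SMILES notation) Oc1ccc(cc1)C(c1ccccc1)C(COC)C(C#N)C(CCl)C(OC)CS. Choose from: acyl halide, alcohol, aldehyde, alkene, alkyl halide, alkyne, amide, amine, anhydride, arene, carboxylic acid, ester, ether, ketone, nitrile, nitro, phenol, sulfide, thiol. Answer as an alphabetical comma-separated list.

–OH attached directly to an aromatic ring → phenol (not alcohol); the ring itself is an arene.
pendant –C6H5: benzene ring → arene.
pendant –CH2OCH3: C–O–C linkage → ether.
pendant –C≡N: nitrile.
pendant –CH2X: halogen on sp³ carbon → alkyl halide.
pendant –OCH3: C–O–C with sp³ C, no adjacent C=O → ether.
–SH on an sp³ carbon → thiol.

alkyl halide, arene, ether, nitrile, phenol, thiol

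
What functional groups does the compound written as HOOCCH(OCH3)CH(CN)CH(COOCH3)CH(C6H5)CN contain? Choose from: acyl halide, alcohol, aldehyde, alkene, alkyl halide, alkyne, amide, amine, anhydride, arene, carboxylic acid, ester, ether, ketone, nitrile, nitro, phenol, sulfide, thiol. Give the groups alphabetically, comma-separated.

Taking each segment in turn:
  HOOC: –COOH: carbonyl C bonded to –OH and C → carboxylic acid (the –OH is not a separate alcohol).
  CH(OCH3): pendant –OCH3: C–O–C with sp³ C, no adjacent C=O → ether.
  CH(CN): pendant –C≡N: nitrile.
  CH(COOCH3): pendant –COOCH3: carbonyl C bonded to C and –OCH3 → ester.
  CH(C6H5): pendant –C6H5: benzene ring → arene.
  CN: –C≡N: carbon triple-bonded to nitrogen → nitrile.

arene, carboxylic acid, ester, ether, nitrile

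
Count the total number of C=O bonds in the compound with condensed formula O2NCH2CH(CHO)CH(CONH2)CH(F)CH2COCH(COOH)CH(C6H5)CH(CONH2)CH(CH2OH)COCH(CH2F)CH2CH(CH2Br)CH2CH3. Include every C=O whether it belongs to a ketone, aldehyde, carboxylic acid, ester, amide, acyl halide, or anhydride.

CH(CHO): aldehyde, 1 C=O (running total 1).
CH(CONH2): amide, 1 C=O (running total 2).
CO: ketone, 1 C=O (running total 3).
CH(COOH): carboxylic acid, 1 C=O (running total 4).
CH(CONH2): amide, 1 C=O (running total 5).
CO: ketone, 1 C=O (running total 6).

6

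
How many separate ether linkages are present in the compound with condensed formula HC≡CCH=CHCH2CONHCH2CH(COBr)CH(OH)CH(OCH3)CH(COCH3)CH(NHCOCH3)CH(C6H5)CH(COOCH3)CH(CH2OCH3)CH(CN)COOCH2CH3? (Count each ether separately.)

Working along the chain:
  HC≡C: C≡C triple bond → alkyne.
  CH=CH: C=C double bond → alkene.
  CH2CONHCH2: –C(=O)–N– linkage → amide (the N is not an amine).
  CH(COBr): pendant –C(=O)X: carbonyl C bonded to C and halogen → acyl halide.
  CH(OH): –OH on an sp³ carbon → alcohol (secondary).
  CH(OCH3): pendant –OCH3: C–O–C with sp³ C, no adjacent C=O → ether.
  CH(COCH3): pendant –COCH3: carbonyl C bonded to two carbons → ketone.
  CH(NHCOCH3): pendant –NHC(=O)CH3: N bonded to a carbonyl → amide (not amine).
  CH(C6H5): pendant –C6H5: benzene ring → arene.
  CH(COOCH3): pendant –COOCH3: carbonyl C bonded to C and –OCH3 → ester.
  CH(CH2OCH3): pendant –CH2OCH3: C–O–C linkage → ether.
  CH(CN): pendant –C≡N: nitrile.
  COOCH2CH3: –C(=O)OCH2CH3: carbonyl C bonded to C and to –OEt → ester.
Ether appears at: CH(OCH3), CH(CH2OCH3) → 2.

2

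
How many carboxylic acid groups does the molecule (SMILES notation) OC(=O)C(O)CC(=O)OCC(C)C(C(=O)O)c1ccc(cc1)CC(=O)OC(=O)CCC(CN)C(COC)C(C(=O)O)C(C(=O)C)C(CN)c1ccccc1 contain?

3

Working along the chain:
  HOOC: –COOH: carbonyl C bonded to –OH and C → carboxylic acid (the –OH is not a separate alcohol).
  CH(OH): –OH on an sp³ carbon → alcohol (secondary).
  CH2COOCH2: –C(=O)–O–C with C on the carbonyl side → ester.
  CH(COOH): pendant –COOH: carbonyl C bonded to C and –OH → carboxylic acid.
  C6H4: para-disubstituted benzene ring → arene.
  CH2CO-O-COCH2: two acyl groups sharing one oxygen, –C(=O)–O–C(=O)– → anhydride.
  CH(CH2NH2): pendant –CH2NH2: N on sp³ C, no adjacent C=O → amine.
  CH(CH2OCH3): pendant –CH2OCH3: C–O–C linkage → ether.
  CH(COOH): pendant –COOH: carbonyl C bonded to C and –OH → carboxylic acid.
  CH(COCH3): pendant –COCH3: carbonyl C bonded to two carbons → ketone.
  CH(CH2NH2): pendant –CH2NH2: N on sp³ C, no adjacent C=O → amine.
  C6H5: –C6H5 phenyl ring → arene.
Carboxylic acid appears at: HOOC, CH(COOH), CH(COOH) → 3.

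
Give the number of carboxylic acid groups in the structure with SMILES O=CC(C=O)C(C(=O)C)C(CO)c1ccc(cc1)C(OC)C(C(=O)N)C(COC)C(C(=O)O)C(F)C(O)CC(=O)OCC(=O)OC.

Reading the structure from left to right:
  OHC: terminal –CHO: carbonyl C bonded to H and C → aldehyde.
  CH(CHO): pendant –CHO: carbonyl C bonded to C and H → aldehyde.
  CH(COCH3): pendant –COCH3: carbonyl C bonded to two carbons → ketone.
  CH(CH2OH): pendant –CH2OH on an sp³ backbone C → alcohol.
  C6H4: para-disubstituted benzene ring → arene.
  CH(OCH3): pendant –OCH3: C–O–C with sp³ C, no adjacent C=O → ether.
  CH(CONH2): pendant –CONH2: carbonyl C bonded to C and N → amide.
  CH(CH2OCH3): pendant –CH2OCH3: C–O–C linkage → ether.
  CH(COOH): pendant –COOH: carbonyl C bonded to C and –OH → carboxylic acid.
  CH(F): halogen on an sp³ carbon → alkyl halide.
  CH(OH): –OH on an sp³ carbon → alcohol (secondary).
  CH2COOCH2: –C(=O)–O–C with C on the carbonyl side → ester.
  COOCH3: –C(=O)OCH3: carbonyl C bonded to C and to –OCH3 → ester (not ketone + ether).
Carboxylic acid appears at: CH(COOH) → 1.

1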